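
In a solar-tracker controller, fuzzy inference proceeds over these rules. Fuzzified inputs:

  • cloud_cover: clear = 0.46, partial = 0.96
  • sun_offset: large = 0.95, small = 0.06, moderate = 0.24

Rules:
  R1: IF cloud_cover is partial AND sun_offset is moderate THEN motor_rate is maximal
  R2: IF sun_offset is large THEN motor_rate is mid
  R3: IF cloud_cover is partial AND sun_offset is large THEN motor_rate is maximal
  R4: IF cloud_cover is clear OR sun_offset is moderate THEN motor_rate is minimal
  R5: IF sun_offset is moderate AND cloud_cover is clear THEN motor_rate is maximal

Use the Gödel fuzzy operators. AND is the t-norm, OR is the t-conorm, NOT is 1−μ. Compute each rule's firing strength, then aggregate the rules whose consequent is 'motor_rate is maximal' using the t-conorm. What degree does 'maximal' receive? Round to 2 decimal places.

0.95

R1: partial=0.96, moderate=0.24; AND[min(a, b)] → w = 0.24
R2: large=0.95 → w = 0.95
R3: partial=0.96, large=0.95; AND[min(a, b)] → w = 0.95
R4: clear=0.46, moderate=0.24; OR[max(a, b)] → w = 0.46
R5: moderate=0.24, clear=0.46; AND[min(a, b)] → w = 0.24
Rules with consequent 'maximal': {R1, R3, R5} → strengths 0.24, 0.95, 0.24
Aggregate via t-conorm [max(a, b)]: 0.95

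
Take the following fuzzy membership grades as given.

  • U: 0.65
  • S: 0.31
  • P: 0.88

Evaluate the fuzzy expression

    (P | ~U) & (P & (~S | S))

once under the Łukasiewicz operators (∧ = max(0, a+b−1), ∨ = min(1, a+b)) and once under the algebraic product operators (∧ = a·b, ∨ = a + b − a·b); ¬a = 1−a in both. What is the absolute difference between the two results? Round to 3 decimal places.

Under Łukasiewicz:
  ~U = 1 − 0.65 = 0.35
  P | ~U = min(1, a+b) on (0.88, 0.35) = 1.00
  ~S = 1 − 0.31 = 0.69
  ~S | S = min(1, a+b) on (0.69, 0.31) = 1.00
  P & (~S | S) = max(0, a+b−1) on (0.88, 1.00) = 0.88
  (P | ~U) & (P & (~S | S)) = max(0, a+b−1) on (1.00, 0.88) = 0.88
  → value = 0.8800
Under algebraic product:
  ~U = 1 − 0.6500 = 0.3500
  P | ~U = a + b − a·b on (0.8800, 0.3500) = 0.9220
  ~S = 1 − 0.3100 = 0.6900
  ~S | S = a + b − a·b on (0.6900, 0.3100) = 0.7861
  P & (~S | S) = a·b on (0.8800, 0.7861) = 0.6918
  (P | ~U) & (P & (~S | S)) = a·b on (0.9220, 0.6918) = 0.6378
  → value = 0.6378
|0.8800 − 0.6378| = 0.242

0.242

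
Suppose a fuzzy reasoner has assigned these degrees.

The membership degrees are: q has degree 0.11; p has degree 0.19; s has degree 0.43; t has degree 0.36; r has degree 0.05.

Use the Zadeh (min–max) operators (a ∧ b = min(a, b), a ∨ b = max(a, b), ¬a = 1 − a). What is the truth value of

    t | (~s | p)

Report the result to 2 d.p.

~s = 1 − 0.43 = 0.57
~s | p = max(a, b) on (0.57, 0.19) = 0.57
t | (~s | p) = max(a, b) on (0.36, 0.57) = 0.57

0.57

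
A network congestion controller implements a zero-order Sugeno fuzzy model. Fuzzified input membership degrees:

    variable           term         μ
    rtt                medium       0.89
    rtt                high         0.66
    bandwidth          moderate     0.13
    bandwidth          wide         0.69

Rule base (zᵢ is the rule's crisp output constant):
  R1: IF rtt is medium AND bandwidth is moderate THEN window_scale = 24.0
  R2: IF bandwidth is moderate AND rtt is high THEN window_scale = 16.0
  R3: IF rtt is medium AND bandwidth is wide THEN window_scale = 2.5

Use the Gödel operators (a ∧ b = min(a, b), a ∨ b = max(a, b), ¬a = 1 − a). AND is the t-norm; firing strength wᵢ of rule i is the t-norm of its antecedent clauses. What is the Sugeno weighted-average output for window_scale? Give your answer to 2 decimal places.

7.29

R1 (z=24.0): medium=0.89, moderate=0.13; AND[min(a, b)] → w = 0.13
R2 (z=16.0): moderate=0.13, high=0.66; AND[min(a, b)] → w = 0.13
R3 (z=2.5): medium=0.89, wide=0.69; AND[min(a, b)] → w = 0.69
Weighted average = (0.13·24.0 + 0.13·16.0 + 0.69·2.5) / (0.13 + 0.13 + 0.69)
  = 6.9250 / 0.9500 = 7.29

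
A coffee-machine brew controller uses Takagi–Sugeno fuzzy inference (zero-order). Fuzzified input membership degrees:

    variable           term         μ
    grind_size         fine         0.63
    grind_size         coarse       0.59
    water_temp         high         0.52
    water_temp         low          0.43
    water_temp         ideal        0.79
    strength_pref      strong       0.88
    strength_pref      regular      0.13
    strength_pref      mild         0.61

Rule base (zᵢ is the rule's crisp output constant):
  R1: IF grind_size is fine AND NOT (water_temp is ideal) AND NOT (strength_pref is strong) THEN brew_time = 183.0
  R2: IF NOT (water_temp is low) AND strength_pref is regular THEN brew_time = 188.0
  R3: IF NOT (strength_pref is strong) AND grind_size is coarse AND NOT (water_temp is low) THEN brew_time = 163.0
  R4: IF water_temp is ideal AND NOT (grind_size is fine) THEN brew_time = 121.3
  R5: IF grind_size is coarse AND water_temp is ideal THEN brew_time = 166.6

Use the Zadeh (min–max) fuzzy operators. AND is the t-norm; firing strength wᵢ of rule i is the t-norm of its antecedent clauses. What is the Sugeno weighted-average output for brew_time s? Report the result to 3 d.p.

R1 (z=183.0): fine=0.63, ¬ideal=1−0.79=0.21, ¬strong=1−0.88=0.12; AND[min(a, b)] → w = 0.12
R2 (z=188.0): ¬low=1−0.43=0.57, regular=0.13; AND[min(a, b)] → w = 0.13
R3 (z=163.0): ¬strong=1−0.88=0.12, coarse=0.59, ¬low=1−0.43=0.57; AND[min(a, b)] → w = 0.12
R4 (z=121.3): ideal=0.79, ¬fine=1−0.63=0.37; AND[min(a, b)] → w = 0.37
R5 (z=166.6): coarse=0.59, ideal=0.79; AND[min(a, b)] → w = 0.59
Weighted average = (0.12·183.0 + 0.13·188.0 + 0.12·163.0 + 0.37·121.3 + 0.59·166.6) / (0.12 + 0.13 + 0.12 + 0.37 + 0.59)
  = 209.1350 / 1.3300 = 157.244

157.244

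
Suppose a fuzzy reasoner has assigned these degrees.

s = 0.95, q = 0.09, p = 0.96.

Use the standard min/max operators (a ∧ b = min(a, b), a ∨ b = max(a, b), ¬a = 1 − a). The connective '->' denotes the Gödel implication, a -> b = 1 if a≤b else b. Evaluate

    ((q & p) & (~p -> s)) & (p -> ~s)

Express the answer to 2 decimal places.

0.05

q & p = min(a, b) on (0.09, 0.96) = 0.09
~p = 1 − 0.96 = 0.04
~p -> s  [Gödel: 1 if a≤b else b] with a=0.04, b=0.95 → 1.00
(q & p) & (~p -> s) = min(a, b) on (0.09, 1.00) = 0.09
~s = 1 − 0.95 = 0.05
p -> ~s  [Gödel: 1 if a≤b else b] with a=0.96, b=0.05 → 0.05
((q & p) & (~p -> s)) & (p -> ~s) = min(a, b) on (0.09, 0.05) = 0.05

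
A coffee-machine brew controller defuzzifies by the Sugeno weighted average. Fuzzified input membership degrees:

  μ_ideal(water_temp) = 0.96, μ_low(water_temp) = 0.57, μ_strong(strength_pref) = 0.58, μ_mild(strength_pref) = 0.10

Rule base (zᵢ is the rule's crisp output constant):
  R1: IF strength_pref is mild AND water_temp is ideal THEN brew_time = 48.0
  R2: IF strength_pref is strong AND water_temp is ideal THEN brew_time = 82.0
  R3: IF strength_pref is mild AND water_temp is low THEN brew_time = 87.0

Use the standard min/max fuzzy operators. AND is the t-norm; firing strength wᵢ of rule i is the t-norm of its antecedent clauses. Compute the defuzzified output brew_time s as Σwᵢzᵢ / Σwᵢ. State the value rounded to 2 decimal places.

R1 (z=48.0): mild=0.10, ideal=0.96; AND[min(a, b)] → w = 0.10
R2 (z=82.0): strong=0.58, ideal=0.96; AND[min(a, b)] → w = 0.58
R3 (z=87.0): mild=0.10, low=0.57; AND[min(a, b)] → w = 0.10
Weighted average = (0.10·48.0 + 0.58·82.0 + 0.10·87.0) / (0.10 + 0.58 + 0.10)
  = 61.0600 / 0.7800 = 78.28

78.28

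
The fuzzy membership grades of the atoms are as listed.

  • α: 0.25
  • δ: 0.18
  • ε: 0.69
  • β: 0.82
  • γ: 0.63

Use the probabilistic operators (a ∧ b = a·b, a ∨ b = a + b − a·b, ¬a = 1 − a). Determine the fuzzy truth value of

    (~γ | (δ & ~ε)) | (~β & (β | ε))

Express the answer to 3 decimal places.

0.506

~γ = 1 − 0.6300 = 0.3700
~ε = 1 − 0.6900 = 0.3100
δ & ~ε = a·b on (0.1800, 0.3100) = 0.0558
~γ | (δ & ~ε) = a + b − a·b on (0.3700, 0.0558) = 0.4052
~β = 1 − 0.8200 = 0.1800
β | ε = a + b − a·b on (0.8200, 0.6900) = 0.9442
~β & (β | ε) = a·b on (0.1800, 0.9442) = 0.1700
(~γ | (δ & ~ε)) | (~β & (β | ε)) = a + b − a·b on (0.4052, 0.1700) = 0.5063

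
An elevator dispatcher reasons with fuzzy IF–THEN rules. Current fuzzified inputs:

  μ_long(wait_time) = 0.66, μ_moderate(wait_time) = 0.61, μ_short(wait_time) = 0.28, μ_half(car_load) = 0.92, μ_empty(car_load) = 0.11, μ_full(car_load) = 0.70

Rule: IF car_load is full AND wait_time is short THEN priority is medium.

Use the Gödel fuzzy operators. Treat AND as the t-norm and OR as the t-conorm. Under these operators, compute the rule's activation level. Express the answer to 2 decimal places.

0.28

firing strength: full=0.70, short=0.28; AND[min(a, b)] → w = 0.28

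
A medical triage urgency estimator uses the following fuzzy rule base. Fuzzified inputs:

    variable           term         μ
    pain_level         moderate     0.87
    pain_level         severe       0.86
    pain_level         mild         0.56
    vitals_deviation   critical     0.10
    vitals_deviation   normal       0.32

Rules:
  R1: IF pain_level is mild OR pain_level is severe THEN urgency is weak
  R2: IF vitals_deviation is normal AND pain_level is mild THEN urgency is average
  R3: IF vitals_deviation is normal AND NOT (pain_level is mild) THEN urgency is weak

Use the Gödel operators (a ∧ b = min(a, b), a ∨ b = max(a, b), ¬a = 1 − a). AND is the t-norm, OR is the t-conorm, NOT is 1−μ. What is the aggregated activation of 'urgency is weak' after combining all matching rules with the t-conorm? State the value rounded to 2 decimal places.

0.86

R1: mild=0.56, severe=0.86; OR[max(a, b)] → w = 0.86
R2: normal=0.32, mild=0.56; AND[min(a, b)] → w = 0.32
R3: normal=0.32, ¬mild=1−0.56=0.44; AND[min(a, b)] → w = 0.32
Rules with consequent 'weak': {R1, R3} → strengths 0.86, 0.32
Aggregate via t-conorm [max(a, b)]: 0.86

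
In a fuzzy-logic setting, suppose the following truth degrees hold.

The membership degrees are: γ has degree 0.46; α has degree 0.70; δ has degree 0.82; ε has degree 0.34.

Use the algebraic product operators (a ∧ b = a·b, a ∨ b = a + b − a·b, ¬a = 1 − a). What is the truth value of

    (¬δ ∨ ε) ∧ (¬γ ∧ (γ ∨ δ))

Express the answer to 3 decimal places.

¬δ = 1 − 0.8200 = 0.1800
¬δ ∨ ε = a + b − a·b on (0.1800, 0.3400) = 0.4588
¬γ = 1 − 0.4600 = 0.5400
γ ∨ δ = a + b − a·b on (0.4600, 0.8200) = 0.9028
¬γ ∧ (γ ∨ δ) = a·b on (0.5400, 0.9028) = 0.4875
(¬δ ∨ ε) ∧ (¬γ ∧ (γ ∨ δ)) = a·b on (0.4588, 0.4875) = 0.2237

0.224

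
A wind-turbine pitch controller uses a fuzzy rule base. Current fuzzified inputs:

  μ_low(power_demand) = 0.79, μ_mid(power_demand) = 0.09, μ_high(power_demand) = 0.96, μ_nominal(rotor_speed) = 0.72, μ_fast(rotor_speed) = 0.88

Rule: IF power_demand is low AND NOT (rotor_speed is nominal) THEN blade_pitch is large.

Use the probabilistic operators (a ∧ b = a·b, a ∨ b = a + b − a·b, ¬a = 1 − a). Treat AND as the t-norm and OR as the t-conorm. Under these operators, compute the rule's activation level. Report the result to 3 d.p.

0.221

firing strength: low=0.79, ¬nominal=1−0.72=0.28; AND[a·b] → w = 0.2212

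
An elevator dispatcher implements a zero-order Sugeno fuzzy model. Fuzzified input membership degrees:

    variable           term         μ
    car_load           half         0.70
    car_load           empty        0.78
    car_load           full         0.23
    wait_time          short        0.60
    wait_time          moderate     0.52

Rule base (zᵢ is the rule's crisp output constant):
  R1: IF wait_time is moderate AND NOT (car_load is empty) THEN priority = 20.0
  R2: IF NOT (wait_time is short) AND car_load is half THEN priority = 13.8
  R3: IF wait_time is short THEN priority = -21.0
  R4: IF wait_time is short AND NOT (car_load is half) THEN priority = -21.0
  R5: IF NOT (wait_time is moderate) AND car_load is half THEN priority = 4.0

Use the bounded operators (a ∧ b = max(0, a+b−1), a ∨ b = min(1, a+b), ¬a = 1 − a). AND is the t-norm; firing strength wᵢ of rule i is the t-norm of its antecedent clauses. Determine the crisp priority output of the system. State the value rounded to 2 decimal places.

R1 (z=20.0): moderate=0.52, ¬empty=1−0.78=0.22; AND[max(0, a+b−1)] → w = 0.00
R2 (z=13.8): ¬short=1−0.60=0.40, half=0.70; AND[max(0, a+b−1)] → w = 0.10
R3 (z=-21.0): short=0.60 → w = 0.60
R4 (z=-21.0): short=0.60, ¬half=1−0.70=0.30; AND[max(0, a+b−1)] → w = 0.00
R5 (z=4.0): ¬moderate=1−0.52=0.48, half=0.70; AND[max(0, a+b−1)] → w = 0.18
Weighted average = (0.00·20.0 + 0.10·13.8 + 0.60·-21.0 + 0.00·-21.0 + 0.18·4.0) / (0.00 + 0.10 + 0.60 + 0.00 + 0.18)
  = -10.5000 / 0.8800 = -11.93

-11.93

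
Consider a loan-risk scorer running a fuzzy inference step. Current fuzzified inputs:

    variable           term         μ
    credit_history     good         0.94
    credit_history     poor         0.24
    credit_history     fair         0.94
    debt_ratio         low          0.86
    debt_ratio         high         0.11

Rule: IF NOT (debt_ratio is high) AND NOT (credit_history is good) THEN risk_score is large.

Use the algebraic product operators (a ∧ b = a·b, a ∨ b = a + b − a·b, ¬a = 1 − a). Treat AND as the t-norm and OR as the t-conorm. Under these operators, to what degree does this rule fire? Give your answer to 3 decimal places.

0.053

firing strength: ¬high=1−0.11=0.89, ¬good=1−0.94=0.06; AND[a·b] → w = 0.0534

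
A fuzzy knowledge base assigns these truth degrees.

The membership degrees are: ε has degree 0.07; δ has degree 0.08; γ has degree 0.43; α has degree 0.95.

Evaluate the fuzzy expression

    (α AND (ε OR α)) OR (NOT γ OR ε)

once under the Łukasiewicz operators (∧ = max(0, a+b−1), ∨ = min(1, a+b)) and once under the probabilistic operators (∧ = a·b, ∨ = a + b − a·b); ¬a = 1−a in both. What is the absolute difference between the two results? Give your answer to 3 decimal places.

Under Łukasiewicz:
  ε OR α = min(1, a+b) on (0.07, 0.95) = 1.00
  α AND (ε OR α) = max(0, a+b−1) on (0.95, 1.00) = 0.95
  NOT γ = 1 − 0.43 = 0.57
  NOT γ OR ε = min(1, a+b) on (0.57, 0.07) = 0.64
  (α AND (ε OR α)) OR (NOT γ OR ε) = min(1, a+b) on (0.95, 0.64) = 1.00
  → value = 1.0000
Under probabilistic:
  ε OR α = a + b − a·b on (0.0700, 0.9500) = 0.9535
  α AND (ε OR α) = a·b on (0.9500, 0.9535) = 0.9058
  NOT γ = 1 − 0.4300 = 0.5700
  NOT γ OR ε = a + b − a·b on (0.5700, 0.0700) = 0.6001
  (α AND (ε OR α)) OR (NOT γ OR ε) = a + b − a·b on (0.9058, 0.6001) = 0.9623
  → value = 0.9623
|1.0000 − 0.9623| = 0.038

0.038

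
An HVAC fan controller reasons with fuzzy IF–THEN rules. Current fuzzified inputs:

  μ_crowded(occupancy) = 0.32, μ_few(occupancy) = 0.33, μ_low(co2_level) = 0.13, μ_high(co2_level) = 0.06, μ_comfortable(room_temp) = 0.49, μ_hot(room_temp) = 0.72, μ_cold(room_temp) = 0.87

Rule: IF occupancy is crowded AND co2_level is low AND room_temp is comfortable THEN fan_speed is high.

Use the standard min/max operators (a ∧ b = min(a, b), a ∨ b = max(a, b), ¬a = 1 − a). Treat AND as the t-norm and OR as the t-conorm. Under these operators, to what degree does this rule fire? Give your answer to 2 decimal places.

firing strength: crowded=0.32, low=0.13, comfortable=0.49; AND[min(a, b)] → w = 0.13

0.13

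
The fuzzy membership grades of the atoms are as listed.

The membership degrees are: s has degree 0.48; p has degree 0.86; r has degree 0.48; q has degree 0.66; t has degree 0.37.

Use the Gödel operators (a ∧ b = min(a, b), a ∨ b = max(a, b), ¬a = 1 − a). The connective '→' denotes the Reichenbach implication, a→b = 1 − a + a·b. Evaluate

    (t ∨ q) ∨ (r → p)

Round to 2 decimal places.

0.93

t ∨ q = max(a, b) on (0.37, 0.66) = 0.66
r → p  [Reichenbach: 1 − a + a·b] with a=0.48, b=0.86 → 0.93
(t ∨ q) ∨ (r → p) = max(a, b) on (0.66, 0.93) = 0.93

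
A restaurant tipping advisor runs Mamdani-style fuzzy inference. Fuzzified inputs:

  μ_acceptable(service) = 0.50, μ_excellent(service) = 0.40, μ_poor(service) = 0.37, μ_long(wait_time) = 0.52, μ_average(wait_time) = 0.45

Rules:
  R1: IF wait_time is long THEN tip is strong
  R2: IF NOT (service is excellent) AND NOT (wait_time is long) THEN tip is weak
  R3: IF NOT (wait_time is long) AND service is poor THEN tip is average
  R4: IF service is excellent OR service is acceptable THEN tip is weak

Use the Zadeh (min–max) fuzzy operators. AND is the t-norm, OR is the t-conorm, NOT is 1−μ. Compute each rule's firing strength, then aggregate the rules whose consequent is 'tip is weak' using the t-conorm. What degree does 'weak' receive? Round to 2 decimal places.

R1: long=0.52 → w = 0.52
R2: ¬excellent=1−0.40=0.60, ¬long=1−0.52=0.48; AND[min(a, b)] → w = 0.48
R3: ¬long=1−0.52=0.48, poor=0.37; AND[min(a, b)] → w = 0.37
R4: excellent=0.40, acceptable=0.50; OR[max(a, b)] → w = 0.50
Rules with consequent 'weak': {R2, R4} → strengths 0.48, 0.50
Aggregate via t-conorm [max(a, b)]: 0.50

0.50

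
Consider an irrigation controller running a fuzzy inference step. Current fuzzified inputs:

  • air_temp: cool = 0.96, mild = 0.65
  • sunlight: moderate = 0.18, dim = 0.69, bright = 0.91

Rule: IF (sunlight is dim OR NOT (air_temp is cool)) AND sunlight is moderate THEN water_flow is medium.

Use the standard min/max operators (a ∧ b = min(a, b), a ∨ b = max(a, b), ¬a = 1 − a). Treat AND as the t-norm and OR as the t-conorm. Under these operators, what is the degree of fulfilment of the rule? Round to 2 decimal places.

firing strength: (dim=0.69 OR ¬cool=1−0.96=0.04) = 0.69; AND[min(a, b)] with moderate=0.18 → w = 0.18

0.18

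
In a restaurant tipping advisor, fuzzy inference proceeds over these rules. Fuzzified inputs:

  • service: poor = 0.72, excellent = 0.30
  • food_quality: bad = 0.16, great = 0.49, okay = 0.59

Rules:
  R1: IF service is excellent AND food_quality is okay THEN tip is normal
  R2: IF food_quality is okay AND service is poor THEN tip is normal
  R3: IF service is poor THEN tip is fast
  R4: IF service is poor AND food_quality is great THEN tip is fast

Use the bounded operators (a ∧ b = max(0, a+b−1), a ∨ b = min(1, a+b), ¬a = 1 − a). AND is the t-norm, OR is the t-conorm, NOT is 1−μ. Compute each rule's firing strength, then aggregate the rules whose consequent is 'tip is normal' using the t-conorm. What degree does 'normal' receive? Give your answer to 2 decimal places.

0.31

R1: excellent=0.30, okay=0.59; AND[max(0, a+b−1)] → w = 0.00
R2: okay=0.59, poor=0.72; AND[max(0, a+b−1)] → w = 0.31
R3: poor=0.72 → w = 0.72
R4: poor=0.72, great=0.49; AND[max(0, a+b−1)] → w = 0.21
Rules with consequent 'normal': {R1, R2} → strengths 0.00, 0.31
Aggregate via t-conorm [min(1, a+b)]: 0.31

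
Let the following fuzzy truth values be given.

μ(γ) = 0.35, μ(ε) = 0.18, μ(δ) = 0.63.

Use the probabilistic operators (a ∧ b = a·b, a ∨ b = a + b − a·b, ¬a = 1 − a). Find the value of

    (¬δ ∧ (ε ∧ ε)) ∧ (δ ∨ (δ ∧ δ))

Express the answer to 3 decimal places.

0.009

¬δ = 1 − 0.6300 = 0.3700
ε ∧ ε = a·b on (0.1800, 0.1800) = 0.0324
¬δ ∧ (ε ∧ ε) = a·b on (0.3700, 0.0324) = 0.0120
δ ∧ δ = a·b on (0.6300, 0.6300) = 0.3969
δ ∨ (δ ∧ δ) = a + b − a·b on (0.6300, 0.3969) = 0.7769
(¬δ ∧ (ε ∧ ε)) ∧ (δ ∨ (δ ∧ δ)) = a·b on (0.0120, 0.7769) = 0.0093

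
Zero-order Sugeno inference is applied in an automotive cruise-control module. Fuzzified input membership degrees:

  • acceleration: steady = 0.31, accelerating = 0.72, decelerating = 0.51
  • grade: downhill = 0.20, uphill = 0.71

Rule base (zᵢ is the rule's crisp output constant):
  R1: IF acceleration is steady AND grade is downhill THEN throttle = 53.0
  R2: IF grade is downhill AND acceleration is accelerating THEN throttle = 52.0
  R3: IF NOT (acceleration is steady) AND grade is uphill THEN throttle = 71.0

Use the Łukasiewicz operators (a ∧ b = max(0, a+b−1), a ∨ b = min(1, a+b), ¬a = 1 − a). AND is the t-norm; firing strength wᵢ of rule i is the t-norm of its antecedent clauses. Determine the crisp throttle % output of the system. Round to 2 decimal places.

R1 (z=53.0): steady=0.31, downhill=0.20; AND[max(0, a+b−1)] → w = 0.00
R2 (z=52.0): downhill=0.20, accelerating=0.72; AND[max(0, a+b−1)] → w = 0.00
R3 (z=71.0): ¬steady=1−0.31=0.69, uphill=0.71; AND[max(0, a+b−1)] → w = 0.40
Weighted average = (0.00·53.0 + 0.00·52.0 + 0.40·71.0) / (0.00 + 0.00 + 0.40)
  = 28.4000 / 0.4000 = 71.00

71.00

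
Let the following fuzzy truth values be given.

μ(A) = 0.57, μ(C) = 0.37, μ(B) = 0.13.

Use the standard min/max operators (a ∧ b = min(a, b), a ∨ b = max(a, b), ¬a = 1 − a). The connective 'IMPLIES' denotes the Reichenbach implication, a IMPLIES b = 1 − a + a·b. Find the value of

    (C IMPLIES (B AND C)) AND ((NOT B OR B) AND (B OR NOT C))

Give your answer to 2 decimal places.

B AND C = min(a, b) on (0.13, 0.37) = 0.13
C IMPLIES (B AND C)  [Reichenbach: 1 − a + a·b] with a=0.37, b=0.13 → 0.68
NOT B = 1 − 0.13 = 0.87
NOT B OR B = max(a, b) on (0.87, 0.13) = 0.87
NOT C = 1 − 0.37 = 0.63
B OR NOT C = max(a, b) on (0.13, 0.63) = 0.63
(NOT B OR B) AND (B OR NOT C) = min(a, b) on (0.87, 0.63) = 0.63
(C IMPLIES (B AND C)) AND ((NOT B OR B) AND (B OR NOT C)) = min(a, b) on (0.68, 0.63) = 0.63

0.63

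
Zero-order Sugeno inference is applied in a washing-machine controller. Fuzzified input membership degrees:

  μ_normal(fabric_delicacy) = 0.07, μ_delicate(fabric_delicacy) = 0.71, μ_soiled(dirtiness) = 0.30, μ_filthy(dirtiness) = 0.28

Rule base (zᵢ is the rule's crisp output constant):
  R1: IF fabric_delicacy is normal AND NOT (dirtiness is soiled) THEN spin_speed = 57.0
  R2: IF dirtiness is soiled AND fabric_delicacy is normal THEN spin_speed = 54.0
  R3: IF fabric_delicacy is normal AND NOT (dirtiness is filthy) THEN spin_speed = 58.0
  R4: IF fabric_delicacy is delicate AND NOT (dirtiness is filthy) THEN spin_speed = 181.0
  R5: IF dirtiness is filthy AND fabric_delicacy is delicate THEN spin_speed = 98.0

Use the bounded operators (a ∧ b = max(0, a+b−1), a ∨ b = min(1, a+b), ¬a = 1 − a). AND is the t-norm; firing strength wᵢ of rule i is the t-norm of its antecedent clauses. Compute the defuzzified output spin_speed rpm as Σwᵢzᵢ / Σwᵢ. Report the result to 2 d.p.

R1 (z=57.0): normal=0.07, ¬soiled=1−0.30=0.70; AND[max(0, a+b−1)] → w = 0.00
R2 (z=54.0): soiled=0.30, normal=0.07; AND[max(0, a+b−1)] → w = 0.00
R3 (z=58.0): normal=0.07, ¬filthy=1−0.28=0.72; AND[max(0, a+b−1)] → w = 0.00
R4 (z=181.0): delicate=0.71, ¬filthy=1−0.28=0.72; AND[max(0, a+b−1)] → w = 0.43
R5 (z=98.0): filthy=0.28, delicate=0.71; AND[max(0, a+b−1)] → w = 0.00
Weighted average = (0.00·57.0 + 0.00·54.0 + 0.00·58.0 + 0.43·181.0 + 0.00·98.0) / (0.00 + 0.00 + 0.00 + 0.43 + 0.00)
  = 77.8300 / 0.4300 = 181.00

181.00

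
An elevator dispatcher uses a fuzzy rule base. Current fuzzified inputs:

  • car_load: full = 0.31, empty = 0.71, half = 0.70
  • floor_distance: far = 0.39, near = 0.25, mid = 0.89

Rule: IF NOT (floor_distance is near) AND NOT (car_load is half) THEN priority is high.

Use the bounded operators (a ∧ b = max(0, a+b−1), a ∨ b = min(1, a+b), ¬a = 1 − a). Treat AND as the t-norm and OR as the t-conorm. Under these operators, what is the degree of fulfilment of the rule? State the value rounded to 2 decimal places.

0.05

firing strength: ¬near=1−0.25=0.75, ¬half=1−0.70=0.30; AND[max(0, a+b−1)] → w = 0.05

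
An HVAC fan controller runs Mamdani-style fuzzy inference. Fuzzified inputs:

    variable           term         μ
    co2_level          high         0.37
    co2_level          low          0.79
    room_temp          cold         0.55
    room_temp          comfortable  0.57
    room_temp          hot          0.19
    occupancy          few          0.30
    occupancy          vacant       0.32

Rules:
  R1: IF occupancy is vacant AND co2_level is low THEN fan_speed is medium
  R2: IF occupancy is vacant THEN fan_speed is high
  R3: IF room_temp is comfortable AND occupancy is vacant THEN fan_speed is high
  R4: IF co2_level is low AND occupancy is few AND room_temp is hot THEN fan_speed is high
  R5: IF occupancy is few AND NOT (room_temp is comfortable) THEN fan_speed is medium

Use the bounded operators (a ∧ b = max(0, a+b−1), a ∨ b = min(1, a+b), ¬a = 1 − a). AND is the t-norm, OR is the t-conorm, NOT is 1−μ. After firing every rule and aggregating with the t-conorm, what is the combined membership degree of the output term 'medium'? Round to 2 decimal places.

0.11

R1: vacant=0.32, low=0.79; AND[max(0, a+b−1)] → w = 0.11
R2: vacant=0.32 → w = 0.32
R3: comfortable=0.57, vacant=0.32; AND[max(0, a+b−1)] → w = 0.00
R4: low=0.79, few=0.30, hot=0.19; AND[max(0, a+b−1)] → w = 0.00
R5: few=0.30, ¬comfortable=1−0.57=0.43; AND[max(0, a+b−1)] → w = 0.00
Rules with consequent 'medium': {R1, R5} → strengths 0.11, 0.00
Aggregate via t-conorm [min(1, a+b)]: 0.11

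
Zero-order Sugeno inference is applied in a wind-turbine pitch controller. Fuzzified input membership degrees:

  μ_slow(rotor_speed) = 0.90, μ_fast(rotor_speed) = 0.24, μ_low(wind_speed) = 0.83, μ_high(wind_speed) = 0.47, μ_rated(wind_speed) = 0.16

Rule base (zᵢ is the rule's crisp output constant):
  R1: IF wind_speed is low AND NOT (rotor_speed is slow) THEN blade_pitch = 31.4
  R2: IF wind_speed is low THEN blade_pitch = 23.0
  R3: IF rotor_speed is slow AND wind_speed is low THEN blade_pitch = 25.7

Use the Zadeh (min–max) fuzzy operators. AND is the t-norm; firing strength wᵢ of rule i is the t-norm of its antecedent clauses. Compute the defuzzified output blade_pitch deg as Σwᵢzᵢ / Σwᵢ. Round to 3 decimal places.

24.751

R1 (z=31.4): low=0.83, ¬slow=1−0.90=0.10; AND[min(a, b)] → w = 0.10
R2 (z=23.0): low=0.83 → w = 0.83
R3 (z=25.7): slow=0.90, low=0.83; AND[min(a, b)] → w = 0.83
Weighted average = (0.10·31.4 + 0.83·23.0 + 0.83·25.7) / (0.10 + 0.83 + 0.83)
  = 43.5610 / 1.7600 = 24.751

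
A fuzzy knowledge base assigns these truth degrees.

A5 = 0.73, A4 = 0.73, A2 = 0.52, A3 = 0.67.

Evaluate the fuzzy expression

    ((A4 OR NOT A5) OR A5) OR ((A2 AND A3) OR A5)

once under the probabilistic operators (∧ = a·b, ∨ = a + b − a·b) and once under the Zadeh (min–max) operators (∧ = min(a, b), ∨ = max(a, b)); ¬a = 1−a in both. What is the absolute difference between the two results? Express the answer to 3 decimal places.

Under probabilistic:
  NOT A5 = 1 − 0.7300 = 0.2700
  A4 OR NOT A5 = a + b − a·b on (0.7300, 0.2700) = 0.8029
  (A4 OR NOT A5) OR A5 = a + b − a·b on (0.8029, 0.7300) = 0.9468
  A2 AND A3 = a·b on (0.5200, 0.6700) = 0.3484
  (A2 AND A3) OR A5 = a + b − a·b on (0.3484, 0.7300) = 0.8241
  ((A4 OR NOT A5) OR A5) OR ((A2 AND A3) OR A5) = a + b − a·b on (0.9468, 0.8241) = 0.9906
  → value = 0.9906
Under Zadeh (min–max):
  NOT A5 = 1 − 0.73 = 0.27
  A4 OR NOT A5 = max(a, b) on (0.73, 0.27) = 0.73
  (A4 OR NOT A5) OR A5 = max(a, b) on (0.73, 0.73) = 0.73
  A2 AND A3 = min(a, b) on (0.52, 0.67) = 0.52
  (A2 AND A3) OR A5 = max(a, b) on (0.52, 0.73) = 0.73
  ((A4 OR NOT A5) OR A5) OR ((A2 AND A3) OR A5) = max(a, b) on (0.73, 0.73) = 0.73
  → value = 0.7300
|0.9906 − 0.7300| = 0.261

0.261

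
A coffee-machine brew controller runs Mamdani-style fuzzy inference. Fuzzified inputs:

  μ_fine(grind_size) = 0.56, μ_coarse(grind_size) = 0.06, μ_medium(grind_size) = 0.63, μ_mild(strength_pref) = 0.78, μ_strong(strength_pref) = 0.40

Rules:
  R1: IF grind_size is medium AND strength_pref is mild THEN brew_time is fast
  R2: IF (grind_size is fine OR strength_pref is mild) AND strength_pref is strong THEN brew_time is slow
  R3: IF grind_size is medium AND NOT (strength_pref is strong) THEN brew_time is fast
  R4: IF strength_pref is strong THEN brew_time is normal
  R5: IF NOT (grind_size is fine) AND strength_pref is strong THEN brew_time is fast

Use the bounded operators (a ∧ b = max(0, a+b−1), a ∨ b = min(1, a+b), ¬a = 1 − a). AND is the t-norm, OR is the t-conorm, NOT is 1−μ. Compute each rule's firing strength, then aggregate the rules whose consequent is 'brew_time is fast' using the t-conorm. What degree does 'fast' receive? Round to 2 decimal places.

R1: medium=0.63, mild=0.78; AND[max(0, a+b−1)] → w = 0.41
R2: (fine=0.56 OR mild=0.78) = 1.00; AND[max(0, a+b−1)] with strong=0.40 → w = 0.40
R3: medium=0.63, ¬strong=1−0.40=0.60; AND[max(0, a+b−1)] → w = 0.23
R4: strong=0.40 → w = 0.40
R5: ¬fine=1−0.56=0.44, strong=0.40; AND[max(0, a+b−1)] → w = 0.00
Rules with consequent 'fast': {R1, R3, R5} → strengths 0.41, 0.23, 0.00
Aggregate via t-conorm [min(1, a+b)]: 0.64

0.64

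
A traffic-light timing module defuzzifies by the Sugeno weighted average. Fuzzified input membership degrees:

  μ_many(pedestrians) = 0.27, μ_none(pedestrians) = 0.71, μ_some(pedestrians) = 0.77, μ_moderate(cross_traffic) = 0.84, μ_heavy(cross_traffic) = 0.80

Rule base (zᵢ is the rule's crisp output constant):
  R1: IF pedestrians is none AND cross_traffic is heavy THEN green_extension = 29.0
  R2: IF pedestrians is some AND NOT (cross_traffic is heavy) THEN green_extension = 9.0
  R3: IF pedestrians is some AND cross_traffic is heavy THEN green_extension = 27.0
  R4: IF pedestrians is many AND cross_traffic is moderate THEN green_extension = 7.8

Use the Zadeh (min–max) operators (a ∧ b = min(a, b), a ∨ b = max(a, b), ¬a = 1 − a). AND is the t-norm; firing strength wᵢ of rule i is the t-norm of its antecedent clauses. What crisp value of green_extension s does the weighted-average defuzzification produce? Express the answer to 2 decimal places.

R1 (z=29.0): none=0.71, heavy=0.80; AND[min(a, b)] → w = 0.71
R2 (z=9.0): some=0.77, ¬heavy=1−0.80=0.20; AND[min(a, b)] → w = 0.20
R3 (z=27.0): some=0.77, heavy=0.80; AND[min(a, b)] → w = 0.77
R4 (z=7.8): many=0.27, moderate=0.84; AND[min(a, b)] → w = 0.27
Weighted average = (0.71·29.0 + 0.20·9.0 + 0.77·27.0 + 0.27·7.8) / (0.71 + 0.20 + 0.77 + 0.27)
  = 45.2860 / 1.9500 = 23.22

23.22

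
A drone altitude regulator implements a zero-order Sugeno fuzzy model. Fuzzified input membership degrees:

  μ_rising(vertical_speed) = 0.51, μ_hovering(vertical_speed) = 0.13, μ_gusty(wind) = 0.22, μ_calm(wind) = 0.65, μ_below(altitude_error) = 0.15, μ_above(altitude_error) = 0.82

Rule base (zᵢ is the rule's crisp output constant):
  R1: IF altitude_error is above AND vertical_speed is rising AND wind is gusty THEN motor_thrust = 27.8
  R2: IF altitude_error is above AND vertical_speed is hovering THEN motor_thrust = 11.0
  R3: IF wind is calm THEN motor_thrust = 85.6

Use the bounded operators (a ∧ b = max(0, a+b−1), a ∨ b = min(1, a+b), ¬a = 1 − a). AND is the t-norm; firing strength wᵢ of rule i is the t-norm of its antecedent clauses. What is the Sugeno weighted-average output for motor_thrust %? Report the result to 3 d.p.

R1 (z=27.8): above=0.82, rising=0.51, gusty=0.22; AND[max(0, a+b−1)] → w = 0.00
R2 (z=11.0): above=0.82, hovering=0.13; AND[max(0, a+b−1)] → w = 0.00
R3 (z=85.6): calm=0.65 → w = 0.65
Weighted average = (0.00·27.8 + 0.00·11.0 + 0.65·85.6) / (0.00 + 0.00 + 0.65)
  = 55.6400 / 0.6500 = 85.600

85.600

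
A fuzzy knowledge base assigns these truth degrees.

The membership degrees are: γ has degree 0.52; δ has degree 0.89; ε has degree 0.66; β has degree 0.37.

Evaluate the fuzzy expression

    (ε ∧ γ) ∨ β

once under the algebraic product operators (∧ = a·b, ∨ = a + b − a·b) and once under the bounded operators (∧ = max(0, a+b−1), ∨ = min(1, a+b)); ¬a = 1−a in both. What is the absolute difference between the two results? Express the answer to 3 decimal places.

0.036

Under algebraic product:
  ε ∧ γ = a·b on (0.6600, 0.5200) = 0.3432
  (ε ∧ γ) ∨ β = a + b − a·b on (0.3432, 0.3700) = 0.5862
  → value = 0.5862
Under bounded:
  ε ∧ γ = max(0, a+b−1) on (0.66, 0.52) = 0.18
  (ε ∧ γ) ∨ β = min(1, a+b) on (0.18, 0.37) = 0.55
  → value = 0.5500
|0.5862 − 0.5500| = 0.036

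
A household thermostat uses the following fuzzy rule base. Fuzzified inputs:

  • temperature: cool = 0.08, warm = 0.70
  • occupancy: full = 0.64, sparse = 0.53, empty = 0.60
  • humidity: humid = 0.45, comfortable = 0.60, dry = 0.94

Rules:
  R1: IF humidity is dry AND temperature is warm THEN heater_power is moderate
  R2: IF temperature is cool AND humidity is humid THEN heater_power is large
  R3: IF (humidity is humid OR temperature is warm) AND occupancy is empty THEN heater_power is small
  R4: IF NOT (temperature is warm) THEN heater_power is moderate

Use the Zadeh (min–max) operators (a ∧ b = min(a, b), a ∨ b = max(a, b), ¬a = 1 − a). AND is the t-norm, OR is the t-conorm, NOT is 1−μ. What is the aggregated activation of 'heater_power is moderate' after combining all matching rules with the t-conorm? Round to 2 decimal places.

R1: dry=0.94, warm=0.70; AND[min(a, b)] → w = 0.70
R2: cool=0.08, humid=0.45; AND[min(a, b)] → w = 0.08
R3: (humid=0.45 OR warm=0.70) = 0.70; AND[min(a, b)] with empty=0.60 → w = 0.60
R4: ¬warm=1−0.70=0.30 → w = 0.30
Rules with consequent 'moderate': {R1, R4} → strengths 0.70, 0.30
Aggregate via t-conorm [max(a, b)]: 0.70

0.70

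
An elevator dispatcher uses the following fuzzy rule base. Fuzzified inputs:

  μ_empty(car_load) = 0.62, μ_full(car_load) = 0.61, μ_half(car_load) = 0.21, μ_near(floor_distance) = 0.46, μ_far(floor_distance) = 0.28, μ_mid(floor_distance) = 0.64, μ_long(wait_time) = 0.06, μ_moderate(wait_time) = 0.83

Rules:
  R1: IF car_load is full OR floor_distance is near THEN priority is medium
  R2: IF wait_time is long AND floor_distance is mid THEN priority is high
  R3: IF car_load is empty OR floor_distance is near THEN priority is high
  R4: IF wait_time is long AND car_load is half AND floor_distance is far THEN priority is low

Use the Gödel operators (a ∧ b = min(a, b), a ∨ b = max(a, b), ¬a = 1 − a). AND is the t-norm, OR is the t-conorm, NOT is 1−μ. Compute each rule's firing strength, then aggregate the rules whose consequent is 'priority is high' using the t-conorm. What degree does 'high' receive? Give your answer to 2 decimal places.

0.62

R1: full=0.61, near=0.46; OR[max(a, b)] → w = 0.61
R2: long=0.06, mid=0.64; AND[min(a, b)] → w = 0.06
R3: empty=0.62, near=0.46; OR[max(a, b)] → w = 0.62
R4: long=0.06, half=0.21, far=0.28; AND[min(a, b)] → w = 0.06
Rules with consequent 'high': {R2, R3} → strengths 0.06, 0.62
Aggregate via t-conorm [max(a, b)]: 0.62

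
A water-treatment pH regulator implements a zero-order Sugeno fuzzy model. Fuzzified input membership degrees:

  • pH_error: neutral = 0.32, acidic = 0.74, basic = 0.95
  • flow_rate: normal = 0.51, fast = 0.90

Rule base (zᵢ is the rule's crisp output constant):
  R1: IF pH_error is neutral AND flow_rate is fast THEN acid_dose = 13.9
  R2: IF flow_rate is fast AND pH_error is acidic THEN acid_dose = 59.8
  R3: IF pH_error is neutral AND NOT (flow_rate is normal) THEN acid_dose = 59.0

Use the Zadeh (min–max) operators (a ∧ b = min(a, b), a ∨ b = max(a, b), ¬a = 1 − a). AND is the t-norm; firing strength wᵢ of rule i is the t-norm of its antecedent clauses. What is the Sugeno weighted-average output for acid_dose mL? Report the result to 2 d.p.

R1 (z=13.9): neutral=0.32, fast=0.90; AND[min(a, b)] → w = 0.32
R2 (z=59.8): fast=0.90, acidic=0.74; AND[min(a, b)] → w = 0.74
R3 (z=59.0): neutral=0.32, ¬normal=1−0.51=0.49; AND[min(a, b)] → w = 0.32
Weighted average = (0.32·13.9 + 0.74·59.8 + 0.32·59.0) / (0.32 + 0.74 + 0.32)
  = 67.5800 / 1.3800 = 48.97

48.97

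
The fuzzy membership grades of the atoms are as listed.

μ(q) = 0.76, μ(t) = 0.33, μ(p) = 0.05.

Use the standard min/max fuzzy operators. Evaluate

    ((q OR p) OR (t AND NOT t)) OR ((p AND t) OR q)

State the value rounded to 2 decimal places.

q OR p = max(a, b) on (0.76, 0.05) = 0.76
NOT t = 1 − 0.33 = 0.67
t AND NOT t = min(a, b) on (0.33, 0.67) = 0.33
(q OR p) OR (t AND NOT t) = max(a, b) on (0.76, 0.33) = 0.76
p AND t = min(a, b) on (0.05, 0.33) = 0.05
(p AND t) OR q = max(a, b) on (0.05, 0.76) = 0.76
((q OR p) OR (t AND NOT t)) OR ((p AND t) OR q) = max(a, b) on (0.76, 0.76) = 0.76

0.76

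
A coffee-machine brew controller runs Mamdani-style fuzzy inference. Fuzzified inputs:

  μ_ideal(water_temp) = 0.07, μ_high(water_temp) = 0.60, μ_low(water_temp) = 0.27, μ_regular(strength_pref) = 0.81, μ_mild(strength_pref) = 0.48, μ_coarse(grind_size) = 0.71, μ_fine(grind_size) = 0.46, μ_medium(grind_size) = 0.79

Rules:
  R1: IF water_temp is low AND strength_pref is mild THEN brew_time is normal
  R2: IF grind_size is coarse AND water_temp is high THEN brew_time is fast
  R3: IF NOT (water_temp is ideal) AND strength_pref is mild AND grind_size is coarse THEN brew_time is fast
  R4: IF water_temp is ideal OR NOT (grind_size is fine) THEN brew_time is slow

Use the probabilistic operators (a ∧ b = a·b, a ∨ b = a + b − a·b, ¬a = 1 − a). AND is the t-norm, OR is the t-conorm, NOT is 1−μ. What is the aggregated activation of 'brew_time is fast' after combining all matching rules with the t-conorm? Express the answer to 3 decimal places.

0.608

R1: low=0.27, mild=0.48; AND[a·b] → w = 0.1296
R2: coarse=0.71, high=0.60; AND[a·b] → w = 0.4260
R3: ¬ideal=1−0.07=0.93, mild=0.48, coarse=0.71; AND[a·b] → w = 0.3169
R4: ideal=0.07, ¬fine=1−0.46=0.54; OR[a + b − a·b] → w = 0.5722
Rules with consequent 'fast': {R2, R3} → strengths 0.4260, 0.3169
Aggregate via t-conorm [a + b − a·b]: 0.6079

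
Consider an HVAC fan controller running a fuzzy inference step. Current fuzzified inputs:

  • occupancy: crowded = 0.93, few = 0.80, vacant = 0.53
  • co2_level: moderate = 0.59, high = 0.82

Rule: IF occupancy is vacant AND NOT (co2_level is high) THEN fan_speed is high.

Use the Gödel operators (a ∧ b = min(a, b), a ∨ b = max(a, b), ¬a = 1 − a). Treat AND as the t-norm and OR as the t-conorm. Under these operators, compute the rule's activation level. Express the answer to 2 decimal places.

0.18

firing strength: vacant=0.53, ¬high=1−0.82=0.18; AND[min(a, b)] → w = 0.18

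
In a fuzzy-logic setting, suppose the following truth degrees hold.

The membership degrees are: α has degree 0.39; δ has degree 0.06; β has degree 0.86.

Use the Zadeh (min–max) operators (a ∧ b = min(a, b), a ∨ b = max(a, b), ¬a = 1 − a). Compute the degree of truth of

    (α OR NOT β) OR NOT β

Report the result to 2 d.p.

NOT β = 1 − 0.86 = 0.14
α OR NOT β = max(a, b) on (0.39, 0.14) = 0.39
NOT β = 1 − 0.86 = 0.14
(α OR NOT β) OR NOT β = max(a, b) on (0.39, 0.14) = 0.39

0.39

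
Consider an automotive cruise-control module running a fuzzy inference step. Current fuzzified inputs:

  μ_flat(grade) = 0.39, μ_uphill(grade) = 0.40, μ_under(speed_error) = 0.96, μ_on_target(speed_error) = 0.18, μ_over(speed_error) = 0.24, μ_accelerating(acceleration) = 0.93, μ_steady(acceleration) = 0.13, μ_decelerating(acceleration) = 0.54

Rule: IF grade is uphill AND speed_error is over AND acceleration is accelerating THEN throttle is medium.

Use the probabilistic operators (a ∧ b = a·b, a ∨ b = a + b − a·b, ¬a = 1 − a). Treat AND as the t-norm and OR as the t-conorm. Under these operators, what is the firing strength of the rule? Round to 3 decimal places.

firing strength: uphill=0.40, over=0.24, accelerating=0.93; AND[a·b] → w = 0.0893

0.089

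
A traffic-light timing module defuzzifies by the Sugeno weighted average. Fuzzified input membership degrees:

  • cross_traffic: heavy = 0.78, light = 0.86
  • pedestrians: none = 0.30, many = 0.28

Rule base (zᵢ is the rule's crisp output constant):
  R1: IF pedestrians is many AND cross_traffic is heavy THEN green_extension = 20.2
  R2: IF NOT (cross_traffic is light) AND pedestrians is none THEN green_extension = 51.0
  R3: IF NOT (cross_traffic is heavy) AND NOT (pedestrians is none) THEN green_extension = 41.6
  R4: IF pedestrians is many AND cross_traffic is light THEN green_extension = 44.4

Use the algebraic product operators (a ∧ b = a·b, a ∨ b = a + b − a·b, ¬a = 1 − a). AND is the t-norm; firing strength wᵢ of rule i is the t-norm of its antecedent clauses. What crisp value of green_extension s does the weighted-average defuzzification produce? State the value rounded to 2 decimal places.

36.10

R1 (z=20.2): many=0.28, heavy=0.78; AND[a·b] → w = 0.2184
R2 (z=51.0): ¬light=1−0.86=0.14, none=0.30; AND[a·b] → w = 0.0420
R3 (z=41.6): ¬heavy=1−0.78=0.22, ¬none=1−0.30=0.70; AND[a·b] → w = 0.1540
R4 (z=44.4): many=0.28, light=0.86; AND[a·b] → w = 0.2408
Weighted average = (0.2184·20.2 + 0.0420·51.0 + 0.1540·41.6 + 0.2408·44.4) / (0.2184 + 0.0420 + 0.1540 + 0.2408)
  = 23.6516 / 0.6552 = 36.10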